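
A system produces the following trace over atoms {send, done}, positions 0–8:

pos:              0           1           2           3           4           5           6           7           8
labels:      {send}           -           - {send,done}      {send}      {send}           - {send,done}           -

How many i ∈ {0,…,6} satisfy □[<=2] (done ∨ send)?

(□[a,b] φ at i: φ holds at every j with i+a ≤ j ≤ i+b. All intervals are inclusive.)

1

Evaluate at each i in [0,6]:
  i=0: ✗ (fails at j=1)
  i=1: ✗ (fails at j=1)
  i=2: ✗ (fails at j=2)
  i=3: ✓ (all of [3,5])
  i=4: ✗ (fails at j=6)
  i=5: ✗ (fails at j=6)
  i=6: ✗ (fails at j=6)
Positions where it holds: {3} → 1.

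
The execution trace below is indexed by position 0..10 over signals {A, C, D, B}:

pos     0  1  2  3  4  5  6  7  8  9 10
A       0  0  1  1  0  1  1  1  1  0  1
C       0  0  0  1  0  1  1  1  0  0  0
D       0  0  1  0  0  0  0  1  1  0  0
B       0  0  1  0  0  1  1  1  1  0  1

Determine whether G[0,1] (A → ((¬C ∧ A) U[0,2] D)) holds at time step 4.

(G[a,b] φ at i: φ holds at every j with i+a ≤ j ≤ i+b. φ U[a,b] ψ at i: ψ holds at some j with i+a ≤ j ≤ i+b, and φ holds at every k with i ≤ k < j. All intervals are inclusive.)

Check (A → ((¬C ∧ A) U[0,2] D)) at every j in [4,5]:
  j=4: antecedent false → ✓
  j=5: antecedent true; consequent fails → ✗
Fails at j=5 → formula fails.

Does not hold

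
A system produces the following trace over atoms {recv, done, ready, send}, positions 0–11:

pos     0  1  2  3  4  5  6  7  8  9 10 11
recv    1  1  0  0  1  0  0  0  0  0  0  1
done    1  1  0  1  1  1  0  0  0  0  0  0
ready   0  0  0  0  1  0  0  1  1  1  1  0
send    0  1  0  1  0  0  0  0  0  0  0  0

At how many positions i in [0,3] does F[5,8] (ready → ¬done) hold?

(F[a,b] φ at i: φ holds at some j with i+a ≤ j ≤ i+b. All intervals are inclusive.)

4

Evaluate at each i in [0,3]:
  i=0: ✓ (witness j=5)
  i=1: ✓ (witness j=6)
  i=2: ✓ (witness j=7)
  i=3: ✓ (witness j=8)
Positions where it holds: {0, 1, 2, 3} → 4.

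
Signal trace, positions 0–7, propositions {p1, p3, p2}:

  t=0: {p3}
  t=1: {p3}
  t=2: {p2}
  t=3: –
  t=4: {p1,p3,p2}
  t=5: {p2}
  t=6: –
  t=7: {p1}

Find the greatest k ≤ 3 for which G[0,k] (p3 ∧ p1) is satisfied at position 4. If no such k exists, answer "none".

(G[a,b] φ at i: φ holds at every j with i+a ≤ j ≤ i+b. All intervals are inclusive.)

0

(p3 ∧ p1) must hold from j=4 onward; find where it first fails.
  j=4: holds
  j=5: fails
Holds on [4,4], so largest k = 0.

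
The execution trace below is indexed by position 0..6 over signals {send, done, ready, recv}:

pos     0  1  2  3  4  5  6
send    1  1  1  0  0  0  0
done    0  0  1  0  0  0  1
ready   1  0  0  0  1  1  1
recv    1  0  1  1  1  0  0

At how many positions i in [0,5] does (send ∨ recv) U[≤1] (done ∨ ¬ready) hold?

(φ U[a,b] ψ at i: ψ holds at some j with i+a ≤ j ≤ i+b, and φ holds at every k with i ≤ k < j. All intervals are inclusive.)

4

Evaluate at each i in [0,5]:
  i=0: ✓ (rhs at j=1; lhs holds on [0,0])
  i=1: ✓ (rhs at j=1)
  i=2: ✓ (rhs at j=2)
  i=3: ✓ (rhs at j=3)
  i=4: ✗ (no rhs in [4,5])
  i=5: ✗ (lhs fails at k=5 before rhs at j=6)
Positions where it holds: {0, 1, 2, 3} → 4.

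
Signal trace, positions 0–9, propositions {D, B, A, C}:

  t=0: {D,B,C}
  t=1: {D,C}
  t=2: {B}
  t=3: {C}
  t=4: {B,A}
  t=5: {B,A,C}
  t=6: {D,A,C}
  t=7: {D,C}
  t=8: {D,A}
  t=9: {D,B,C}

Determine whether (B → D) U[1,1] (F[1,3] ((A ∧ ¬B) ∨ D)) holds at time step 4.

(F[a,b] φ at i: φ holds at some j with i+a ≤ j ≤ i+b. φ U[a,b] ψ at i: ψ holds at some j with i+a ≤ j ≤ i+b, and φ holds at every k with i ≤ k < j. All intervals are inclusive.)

False

Need some j in [5,5] with F[1,3] ((A ∧ ¬B) ∨ D), and (B → D) at every k in [4,j-1].
  j=5: F[1,3] ((A ∧ ¬B) ∨ D) holds, but (B → D) fails at k=4 → not this j.
No j in the window works → until fails.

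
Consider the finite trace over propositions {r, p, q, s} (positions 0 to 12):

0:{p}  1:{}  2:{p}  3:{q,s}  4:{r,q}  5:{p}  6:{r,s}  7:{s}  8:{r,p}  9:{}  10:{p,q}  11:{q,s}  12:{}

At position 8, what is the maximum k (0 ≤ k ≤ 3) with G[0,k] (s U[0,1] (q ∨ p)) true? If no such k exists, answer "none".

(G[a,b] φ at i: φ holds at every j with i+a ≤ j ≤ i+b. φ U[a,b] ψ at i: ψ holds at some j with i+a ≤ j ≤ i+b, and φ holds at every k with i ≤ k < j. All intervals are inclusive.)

0

(s U[0,1] (q ∨ p)) must hold from j=8 onward; find where it first fails.
  j=8: holds
  j=9: fails
Holds on [8,8], so largest k = 0.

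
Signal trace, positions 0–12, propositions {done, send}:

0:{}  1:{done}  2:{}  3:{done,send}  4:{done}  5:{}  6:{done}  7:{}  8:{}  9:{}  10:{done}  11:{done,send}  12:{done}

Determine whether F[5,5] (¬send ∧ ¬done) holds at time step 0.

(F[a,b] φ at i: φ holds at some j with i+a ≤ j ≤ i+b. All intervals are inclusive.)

Yes

Check (¬send ∧ ¬done) at each j in [5,5]:
  j=5: true
Found at j=5 → formula holds.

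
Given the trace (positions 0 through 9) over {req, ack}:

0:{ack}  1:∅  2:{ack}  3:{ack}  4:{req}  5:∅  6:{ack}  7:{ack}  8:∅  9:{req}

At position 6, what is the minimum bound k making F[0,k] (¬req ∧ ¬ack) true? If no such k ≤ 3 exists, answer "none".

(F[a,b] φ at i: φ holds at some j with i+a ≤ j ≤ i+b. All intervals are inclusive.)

Scan j = 6,7,… for (¬req ∧ ¬ack):
  j=6: fails
  j=7: fails
  j=8: holds
First hit at j=8, so smallest k = 8-6 = 2.

2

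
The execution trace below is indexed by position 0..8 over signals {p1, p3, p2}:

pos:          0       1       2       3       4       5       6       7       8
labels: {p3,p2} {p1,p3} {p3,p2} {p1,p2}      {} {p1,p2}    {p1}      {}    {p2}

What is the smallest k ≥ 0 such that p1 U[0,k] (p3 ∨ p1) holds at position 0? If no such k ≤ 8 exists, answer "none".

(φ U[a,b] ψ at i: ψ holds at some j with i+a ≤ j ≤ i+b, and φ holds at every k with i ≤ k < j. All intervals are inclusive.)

0

Need earliest j ≥ 0 with (p3 ∨ p1), and p1 at every k in [0,j-1].
  j=0: rhs holds (empty prefix). k = 0.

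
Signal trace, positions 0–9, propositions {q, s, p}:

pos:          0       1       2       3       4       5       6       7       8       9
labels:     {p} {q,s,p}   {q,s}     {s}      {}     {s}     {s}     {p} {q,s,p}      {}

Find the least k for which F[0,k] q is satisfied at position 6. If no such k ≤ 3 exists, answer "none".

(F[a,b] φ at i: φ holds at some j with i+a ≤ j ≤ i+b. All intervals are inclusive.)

2

Scan j = 6,7,… for q:
  j=6: fails
  j=7: fails
  j=8: holds
First hit at j=8, so smallest k = 8-6 = 2.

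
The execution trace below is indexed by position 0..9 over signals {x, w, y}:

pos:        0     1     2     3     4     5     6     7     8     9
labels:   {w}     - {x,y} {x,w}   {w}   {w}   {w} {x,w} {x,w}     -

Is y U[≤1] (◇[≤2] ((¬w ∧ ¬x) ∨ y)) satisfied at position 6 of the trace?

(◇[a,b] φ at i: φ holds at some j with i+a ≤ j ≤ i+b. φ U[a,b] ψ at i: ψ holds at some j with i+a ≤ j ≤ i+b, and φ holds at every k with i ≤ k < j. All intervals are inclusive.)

Need some j in [6,7] with ◇[≤2] ((¬w ∧ ¬x) ∨ y), and y at every k in [6,j-1].
  j=6: ◇[≤2] ((¬w ∧ ¬x) ∨ y) — fails (none in [6,8]).
  j=7: ◇[≤2] ((¬w ∧ ¬x) ∨ y) holds, but y fails at k=6 → not this j.
No j in the window works → until fails.

No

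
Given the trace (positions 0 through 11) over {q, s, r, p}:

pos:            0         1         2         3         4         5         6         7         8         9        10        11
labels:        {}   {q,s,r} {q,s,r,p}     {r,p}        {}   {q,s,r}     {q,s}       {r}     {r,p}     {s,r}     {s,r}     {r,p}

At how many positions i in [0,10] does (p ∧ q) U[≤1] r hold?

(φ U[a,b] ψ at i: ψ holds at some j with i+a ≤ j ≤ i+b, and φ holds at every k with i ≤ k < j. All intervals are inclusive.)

8

Evaluate at each i in [0,10]:
  i=0: ✗ (lhs fails at k=0 before rhs at j=1)
  i=1: ✓ (rhs at j=1)
  i=2: ✓ (rhs at j=2)
  i=3: ✓ (rhs at j=3)
  i=4: ✗ (lhs fails at k=4 before rhs at j=5)
  i=5: ✓ (rhs at j=5)
  i=6: ✗ (lhs fails at k=6 before rhs at j=7)
  i=7: ✓ (rhs at j=7)
  i=8: ✓ (rhs at j=8)
  i=9: ✓ (rhs at j=9)
  i=10: ✓ (rhs at j=10)
Positions where it holds: {1, 2, 3, 5, 7, 8, 9, 10} → 8.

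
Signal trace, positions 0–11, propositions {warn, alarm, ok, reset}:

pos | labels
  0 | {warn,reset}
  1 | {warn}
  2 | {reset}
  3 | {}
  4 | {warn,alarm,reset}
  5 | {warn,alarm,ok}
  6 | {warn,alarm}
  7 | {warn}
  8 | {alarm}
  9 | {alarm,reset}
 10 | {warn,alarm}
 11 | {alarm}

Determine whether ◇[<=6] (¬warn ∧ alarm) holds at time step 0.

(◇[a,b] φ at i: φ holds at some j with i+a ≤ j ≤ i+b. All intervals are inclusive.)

Check (¬warn ∧ alarm) at each j in [0,6]:
  j=0: false
  j=1: false
  j=2: false
  j=3: false
  j=4: false
  j=5: false
  j=6: false
No position in the window satisfies it → formula fails.

False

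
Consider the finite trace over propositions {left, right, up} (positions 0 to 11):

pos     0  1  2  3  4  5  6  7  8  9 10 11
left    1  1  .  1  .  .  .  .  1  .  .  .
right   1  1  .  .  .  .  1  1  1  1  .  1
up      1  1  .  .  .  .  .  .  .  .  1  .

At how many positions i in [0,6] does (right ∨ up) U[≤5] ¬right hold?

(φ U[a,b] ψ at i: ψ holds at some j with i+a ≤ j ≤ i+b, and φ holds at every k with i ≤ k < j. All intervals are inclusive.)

Evaluate at each i in [0,6]:
  i=0: ✓ (rhs at j=2; lhs holds on [0,1])
  i=1: ✓ (rhs at j=2; lhs holds on [1,1])
  i=2: ✓ (rhs at j=2)
  i=3: ✓ (rhs at j=3)
  i=4: ✓ (rhs at j=4)
  i=5: ✓ (rhs at j=5)
  i=6: ✓ (rhs at j=10; lhs holds on [6,9])
Positions where it holds: {0, 1, 2, 3, 4, 5, 6} → 7.

7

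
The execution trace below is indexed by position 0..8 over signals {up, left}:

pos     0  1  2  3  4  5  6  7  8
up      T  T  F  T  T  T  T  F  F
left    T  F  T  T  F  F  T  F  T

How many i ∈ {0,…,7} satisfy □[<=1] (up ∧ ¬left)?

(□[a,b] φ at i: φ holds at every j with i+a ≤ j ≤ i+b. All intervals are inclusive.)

Evaluate at each i in [0,7]:
  i=0: ✗ (fails at j=0)
  i=1: ✗ (fails at j=2)
  i=2: ✗ (fails at j=2)
  i=3: ✗ (fails at j=3)
  i=4: ✓ (all of [4,5])
  i=5: ✗ (fails at j=6)
  i=6: ✗ (fails at j=6)
  i=7: ✗ (fails at j=7)
Positions where it holds: {4} → 1.

1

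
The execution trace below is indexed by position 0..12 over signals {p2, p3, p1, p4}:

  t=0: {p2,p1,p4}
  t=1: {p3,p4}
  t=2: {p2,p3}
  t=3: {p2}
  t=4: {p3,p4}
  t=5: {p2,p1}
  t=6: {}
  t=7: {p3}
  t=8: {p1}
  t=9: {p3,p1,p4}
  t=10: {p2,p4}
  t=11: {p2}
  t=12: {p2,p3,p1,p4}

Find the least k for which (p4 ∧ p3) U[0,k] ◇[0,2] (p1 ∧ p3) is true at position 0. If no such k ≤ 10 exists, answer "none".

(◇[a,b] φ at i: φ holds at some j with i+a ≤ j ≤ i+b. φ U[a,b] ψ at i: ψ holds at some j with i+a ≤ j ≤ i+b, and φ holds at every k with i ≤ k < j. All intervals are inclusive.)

none

Need earliest j ≥ 0 with ◇[0,2] (p1 ∧ p3), and (p4 ∧ p3) at every k in [0,j-1].
  j=0: rhs fails.
  j=1: rhs fails.
  j=2: rhs fails.
  j=3: rhs fails.
  j=4: rhs fails.
  j=5: rhs fails.
  j=6: rhs fails.
  j=7: rhs holds but lhs fails at k=0.
  j=8: rhs holds but lhs fails at k=0.
  j=9: rhs holds but lhs fails at k=0.
  j=10: rhs holds but lhs fails at k=0.
No witness within the range → none.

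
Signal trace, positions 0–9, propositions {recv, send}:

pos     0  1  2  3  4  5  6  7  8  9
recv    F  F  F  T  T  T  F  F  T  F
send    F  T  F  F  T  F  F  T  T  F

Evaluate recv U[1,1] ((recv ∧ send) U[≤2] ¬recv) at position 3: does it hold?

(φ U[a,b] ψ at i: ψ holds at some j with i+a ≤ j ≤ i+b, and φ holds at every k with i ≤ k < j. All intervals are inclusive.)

Does not hold

Need some j in [4,4] with ((recv ∧ send) U[≤2] ¬recv), and recv at every k in [3,j-1].
  j=4: ((recv ∧ send) U[≤2] ¬recv) — fails.
No j in the window works → until fails.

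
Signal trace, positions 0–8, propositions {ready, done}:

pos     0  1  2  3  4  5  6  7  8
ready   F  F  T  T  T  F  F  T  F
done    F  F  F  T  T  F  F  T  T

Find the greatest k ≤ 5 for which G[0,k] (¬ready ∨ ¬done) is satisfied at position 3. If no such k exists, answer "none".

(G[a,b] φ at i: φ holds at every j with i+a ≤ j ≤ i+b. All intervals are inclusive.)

none

(¬ready ∨ ¬done) must hold from j=3 onward; find where it first fails.
  j=3: fails → no k works.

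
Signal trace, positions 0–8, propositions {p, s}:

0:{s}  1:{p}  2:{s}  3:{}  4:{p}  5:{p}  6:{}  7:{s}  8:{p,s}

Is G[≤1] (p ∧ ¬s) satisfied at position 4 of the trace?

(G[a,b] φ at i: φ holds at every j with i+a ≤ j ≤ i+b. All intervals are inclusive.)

Yes

Check (p ∧ ¬s) at every j in [4,5]:
  j=4: true
  j=5: true
All positions satisfy it → formula holds.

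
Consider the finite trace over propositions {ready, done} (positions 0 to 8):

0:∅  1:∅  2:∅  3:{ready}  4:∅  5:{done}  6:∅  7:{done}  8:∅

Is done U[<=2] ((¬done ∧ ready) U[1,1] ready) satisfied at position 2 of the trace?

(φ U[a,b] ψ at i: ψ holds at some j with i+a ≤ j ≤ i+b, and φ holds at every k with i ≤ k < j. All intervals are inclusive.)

Does not hold

Need some j in [2,4] with ((¬done ∧ ready) U[1,1] ready), and done at every k in [2,j-1].
  j=2: ((¬done ∧ ready) U[1,1] ready) — fails.
  j=3: ((¬done ∧ ready) U[1,1] ready) — fails.
  j=4: ((¬done ∧ ready) U[1,1] ready) — fails.
No j in the window works → until fails.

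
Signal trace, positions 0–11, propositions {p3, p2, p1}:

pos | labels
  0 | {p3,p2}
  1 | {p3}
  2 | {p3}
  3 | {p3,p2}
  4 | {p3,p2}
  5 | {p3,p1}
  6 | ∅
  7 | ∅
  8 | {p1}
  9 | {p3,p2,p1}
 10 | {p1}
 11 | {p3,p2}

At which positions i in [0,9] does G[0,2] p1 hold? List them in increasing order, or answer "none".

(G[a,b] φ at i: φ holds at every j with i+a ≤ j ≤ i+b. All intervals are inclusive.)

Evaluate at each i in [0,9]:
  i=0: ✗ (fails at j=0)
  i=1: ✗ (fails at j=1)
  i=2: ✗ (fails at j=2)
  i=3: ✗ (fails at j=3)
  i=4: ✗ (fails at j=4)
  i=5: ✗ (fails at j=6)
  i=6: ✗ (fails at j=6)
  i=7: ✗ (fails at j=7)
  i=8: ✓ (all of [8,10])
  i=9: ✗ (fails at j=11)

8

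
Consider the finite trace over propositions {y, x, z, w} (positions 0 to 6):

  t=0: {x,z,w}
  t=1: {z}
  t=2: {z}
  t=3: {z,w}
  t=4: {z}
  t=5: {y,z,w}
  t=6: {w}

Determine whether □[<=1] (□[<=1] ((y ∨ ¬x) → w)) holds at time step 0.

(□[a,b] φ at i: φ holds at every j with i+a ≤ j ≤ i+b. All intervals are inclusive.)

False

Check □[<=1] ((y ∨ ¬x) → w) at every j in [0,1]:
  j=0: fails at 1
  j=1: fails at 1
Fails at j=0 → formula fails.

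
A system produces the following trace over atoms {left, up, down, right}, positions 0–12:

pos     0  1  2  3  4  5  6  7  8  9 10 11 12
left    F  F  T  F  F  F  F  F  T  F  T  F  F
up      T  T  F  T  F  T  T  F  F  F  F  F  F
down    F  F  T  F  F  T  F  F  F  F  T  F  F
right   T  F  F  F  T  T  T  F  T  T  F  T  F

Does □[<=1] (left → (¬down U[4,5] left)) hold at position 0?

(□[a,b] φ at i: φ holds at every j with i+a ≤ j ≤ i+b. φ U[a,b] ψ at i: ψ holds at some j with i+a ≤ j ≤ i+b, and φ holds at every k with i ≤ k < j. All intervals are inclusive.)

Yes

Check (left → (¬down U[4,5] left)) at every j in [0,1]:
  j=0: antecedent false → ✓
  j=1: antecedent false → ✓
All positions satisfy it → formula holds.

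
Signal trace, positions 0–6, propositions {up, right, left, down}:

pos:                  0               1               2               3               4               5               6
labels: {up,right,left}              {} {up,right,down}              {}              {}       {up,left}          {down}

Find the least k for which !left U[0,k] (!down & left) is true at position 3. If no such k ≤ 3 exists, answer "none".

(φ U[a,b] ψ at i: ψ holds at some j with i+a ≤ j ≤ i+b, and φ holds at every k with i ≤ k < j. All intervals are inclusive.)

2

Need earliest j ≥ 3 with (!down & left), and !left at every k in [3,j-1].
  j=3: rhs fails.
  j=4: rhs fails.
  j=5: rhs holds; lhs holds on [3,4]. k = 2.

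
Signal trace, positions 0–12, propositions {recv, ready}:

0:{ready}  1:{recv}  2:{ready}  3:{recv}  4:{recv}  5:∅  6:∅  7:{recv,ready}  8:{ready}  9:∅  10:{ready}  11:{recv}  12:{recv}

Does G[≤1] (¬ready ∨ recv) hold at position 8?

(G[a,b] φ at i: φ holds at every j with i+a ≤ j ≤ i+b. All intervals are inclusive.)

Check (¬ready ∨ recv) at every j in [8,9]:
  j=8: false
  j=9: true
Fails at j=8 → formula fails.

False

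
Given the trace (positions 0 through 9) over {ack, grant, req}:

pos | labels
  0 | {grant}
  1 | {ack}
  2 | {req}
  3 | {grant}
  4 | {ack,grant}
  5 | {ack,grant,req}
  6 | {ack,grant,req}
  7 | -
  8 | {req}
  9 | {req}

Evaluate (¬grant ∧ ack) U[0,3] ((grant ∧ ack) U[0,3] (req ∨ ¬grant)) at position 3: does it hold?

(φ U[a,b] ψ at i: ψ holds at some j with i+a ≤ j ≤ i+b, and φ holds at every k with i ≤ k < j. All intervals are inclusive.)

False

Need some j in [3,6] with ((grant ∧ ack) U[0,3] (req ∨ ¬grant)), and (¬grant ∧ ack) at every k in [3,j-1].
  j=3: ((grant ∧ ack) U[0,3] (req ∨ ¬grant)) — fails.
  j=4: ((grant ∧ ack) U[0,3] (req ∨ ¬grant)) holds, but (¬grant ∧ ack) fails at k=3 → not this j.
  j=5: ((grant ∧ ack) U[0,3] (req ∨ ¬grant)) holds, but (¬grant ∧ ack) fails at k=3 → not this j.
  j=6: ((grant ∧ ack) U[0,3] (req ∨ ¬grant)) holds, but (¬grant ∧ ack) fails at k=3 → not this j.
No j in the window works → until fails.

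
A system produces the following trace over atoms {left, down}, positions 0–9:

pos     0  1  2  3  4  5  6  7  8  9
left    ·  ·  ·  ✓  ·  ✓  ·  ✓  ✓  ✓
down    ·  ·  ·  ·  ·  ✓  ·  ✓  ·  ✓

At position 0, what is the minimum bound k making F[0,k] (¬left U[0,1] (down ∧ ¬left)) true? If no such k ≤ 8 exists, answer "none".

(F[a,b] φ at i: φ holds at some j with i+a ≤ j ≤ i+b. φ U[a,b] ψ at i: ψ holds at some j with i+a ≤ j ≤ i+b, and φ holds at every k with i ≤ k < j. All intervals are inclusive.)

Scan j = 0,1,… for (¬left U[0,1] (down ∧ ¬left)):
  j=0: fails
  j=1: fails
  j=2: fails
  j=3: fails
  j=4: fails
  j=5: fails
  j=6: fails
  j=7: fails
  j=8: fails
No j in [0,8] satisfies it → none.

none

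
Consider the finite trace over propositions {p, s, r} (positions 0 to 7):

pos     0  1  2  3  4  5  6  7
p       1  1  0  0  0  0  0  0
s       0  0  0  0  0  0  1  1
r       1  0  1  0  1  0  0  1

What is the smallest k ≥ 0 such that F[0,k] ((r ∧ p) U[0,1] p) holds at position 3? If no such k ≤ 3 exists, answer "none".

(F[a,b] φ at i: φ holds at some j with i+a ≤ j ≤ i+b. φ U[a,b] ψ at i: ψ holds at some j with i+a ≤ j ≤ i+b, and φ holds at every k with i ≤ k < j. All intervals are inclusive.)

none

Scan j = 3,4,… for ((r ∧ p) U[0,1] p):
  j=3: fails
  j=4: fails
  j=5: fails
  j=6: fails
No j in [3,6] satisfies it → none.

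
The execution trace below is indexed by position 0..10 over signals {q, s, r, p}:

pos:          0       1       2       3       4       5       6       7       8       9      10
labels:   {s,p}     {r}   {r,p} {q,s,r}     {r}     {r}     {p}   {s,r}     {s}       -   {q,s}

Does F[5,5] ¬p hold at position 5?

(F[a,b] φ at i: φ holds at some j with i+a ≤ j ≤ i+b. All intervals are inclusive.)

Yes

Check ¬p at each j in [10,10]:
  j=10: true
Found at j=10 → formula holds.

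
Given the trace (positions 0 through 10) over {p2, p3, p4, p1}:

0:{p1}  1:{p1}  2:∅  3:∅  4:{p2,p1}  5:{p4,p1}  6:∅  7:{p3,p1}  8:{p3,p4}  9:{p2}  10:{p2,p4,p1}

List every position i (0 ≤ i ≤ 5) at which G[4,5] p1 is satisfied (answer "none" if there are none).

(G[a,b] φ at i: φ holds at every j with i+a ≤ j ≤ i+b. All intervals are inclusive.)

0

Evaluate at each i in [0,5]:
  i=0: ✓ (all of [4,5])
  i=1: ✗ (fails at j=6)
  i=2: ✗ (fails at j=6)
  i=3: ✗ (fails at j=8)
  i=4: ✗ (fails at j=8)
  i=5: ✗ (fails at j=9)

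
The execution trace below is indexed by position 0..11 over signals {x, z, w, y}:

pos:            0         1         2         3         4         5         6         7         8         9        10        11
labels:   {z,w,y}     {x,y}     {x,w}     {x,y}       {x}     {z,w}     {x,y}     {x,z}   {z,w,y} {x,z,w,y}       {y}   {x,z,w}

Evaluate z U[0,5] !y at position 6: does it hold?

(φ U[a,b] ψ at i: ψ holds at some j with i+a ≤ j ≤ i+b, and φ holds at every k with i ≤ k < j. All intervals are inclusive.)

False

Need some j in [6,11] with !y, and z at every k in [6,j-1].
  j=6: !y false.
  j=7: !y holds, but z fails at k=6 → not this j.
  j=8: !y false.
  j=9: !y false.
  j=10: !y false.
  j=11: !y holds, but z fails at k=6 → not this j.
No j in the window works → until fails.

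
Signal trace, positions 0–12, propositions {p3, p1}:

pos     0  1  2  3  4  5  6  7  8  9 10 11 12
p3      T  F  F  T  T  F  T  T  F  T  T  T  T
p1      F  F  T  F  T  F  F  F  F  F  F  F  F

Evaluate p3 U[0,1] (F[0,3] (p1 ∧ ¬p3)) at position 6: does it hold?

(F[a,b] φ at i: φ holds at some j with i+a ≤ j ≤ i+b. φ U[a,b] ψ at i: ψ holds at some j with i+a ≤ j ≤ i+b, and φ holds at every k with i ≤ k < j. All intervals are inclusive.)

Does not hold

Need some j in [6,7] with F[0,3] (p1 ∧ ¬p3), and p3 at every k in [6,j-1].
  j=6: F[0,3] (p1 ∧ ¬p3) — fails (none in [6,9]).
  j=7: F[0,3] (p1 ∧ ¬p3) — fails (none in [7,10]).
No j in the window works → until fails.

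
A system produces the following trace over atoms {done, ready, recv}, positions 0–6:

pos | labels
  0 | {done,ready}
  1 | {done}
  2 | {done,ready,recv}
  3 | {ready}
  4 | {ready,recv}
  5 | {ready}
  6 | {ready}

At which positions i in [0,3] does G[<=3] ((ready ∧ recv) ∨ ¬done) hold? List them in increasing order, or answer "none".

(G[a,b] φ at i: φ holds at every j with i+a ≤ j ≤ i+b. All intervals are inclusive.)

2, 3

Evaluate at each i in [0,3]:
  i=0: ✗ (fails at j=0)
  i=1: ✗ (fails at j=1)
  i=2: ✓ (all of [2,5])
  i=3: ✓ (all of [3,6])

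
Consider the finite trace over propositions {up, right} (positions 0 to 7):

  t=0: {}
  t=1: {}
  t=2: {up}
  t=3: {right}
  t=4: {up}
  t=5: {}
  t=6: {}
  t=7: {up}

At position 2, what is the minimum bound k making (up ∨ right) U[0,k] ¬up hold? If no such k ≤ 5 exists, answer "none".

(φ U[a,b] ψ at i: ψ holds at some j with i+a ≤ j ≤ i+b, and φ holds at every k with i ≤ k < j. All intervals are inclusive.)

Need earliest j ≥ 2 with ¬up, and (up ∨ right) at every k in [2,j-1].
  j=2: rhs fails.
  j=3: rhs holds; lhs holds on [2,2]. k = 1.

1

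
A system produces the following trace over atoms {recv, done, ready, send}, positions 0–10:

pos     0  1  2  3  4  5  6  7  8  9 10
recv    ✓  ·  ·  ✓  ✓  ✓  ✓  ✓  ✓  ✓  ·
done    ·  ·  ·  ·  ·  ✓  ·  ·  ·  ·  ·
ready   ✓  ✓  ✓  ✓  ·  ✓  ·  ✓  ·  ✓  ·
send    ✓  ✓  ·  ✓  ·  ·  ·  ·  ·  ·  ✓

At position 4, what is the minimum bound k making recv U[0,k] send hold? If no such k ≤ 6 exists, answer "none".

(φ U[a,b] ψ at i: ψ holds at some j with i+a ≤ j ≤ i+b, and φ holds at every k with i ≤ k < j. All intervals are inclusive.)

6

Need earliest j ≥ 4 with send, and recv at every k in [4,j-1].
  j=4: rhs fails.
  j=5: rhs fails.
  j=6: rhs fails.
  j=7: rhs fails.
  j=8: rhs fails.
  j=9: rhs fails.
  j=10: rhs holds; lhs holds on [4,9]. k = 6.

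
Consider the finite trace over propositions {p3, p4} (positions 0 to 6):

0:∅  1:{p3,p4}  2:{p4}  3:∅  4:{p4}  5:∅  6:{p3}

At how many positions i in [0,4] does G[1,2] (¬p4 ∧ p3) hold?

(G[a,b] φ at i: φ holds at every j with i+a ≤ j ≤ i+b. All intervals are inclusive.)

Evaluate at each i in [0,4]:
  i=0: ✗ (fails at j=1)
  i=1: ✗ (fails at j=2)
  i=2: ✗ (fails at j=3)
  i=3: ✗ (fails at j=4)
  i=4: ✗ (fails at j=5)
Positions where it holds: {} → 0.

0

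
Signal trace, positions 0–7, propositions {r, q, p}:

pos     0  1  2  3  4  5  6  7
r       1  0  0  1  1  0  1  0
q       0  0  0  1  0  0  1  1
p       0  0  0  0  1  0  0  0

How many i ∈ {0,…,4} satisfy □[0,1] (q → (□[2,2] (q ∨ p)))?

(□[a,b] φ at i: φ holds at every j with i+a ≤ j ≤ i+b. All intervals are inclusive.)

3

Evaluate at each i in [0,4]:
  i=0: ✓ (all of [0,1])
  i=1: ✓ (all of [1,2])
  i=2: ✗ (fails at j=3)
  i=3: ✗ (fails at j=3)
  i=4: ✓ (all of [4,5])
Positions where it holds: {0, 1, 4} → 3.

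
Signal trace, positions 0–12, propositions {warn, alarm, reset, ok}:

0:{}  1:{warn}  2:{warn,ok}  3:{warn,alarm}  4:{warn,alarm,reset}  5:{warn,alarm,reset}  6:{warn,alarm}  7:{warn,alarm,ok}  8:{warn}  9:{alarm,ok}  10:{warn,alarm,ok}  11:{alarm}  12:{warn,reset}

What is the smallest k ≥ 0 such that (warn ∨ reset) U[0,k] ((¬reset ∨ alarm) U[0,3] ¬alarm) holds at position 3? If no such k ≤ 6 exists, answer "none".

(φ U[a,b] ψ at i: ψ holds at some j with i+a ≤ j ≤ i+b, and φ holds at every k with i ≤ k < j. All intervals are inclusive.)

2

Need earliest j ≥ 3 with ((¬reset ∨ alarm) U[0,3] ¬alarm), and (warn ∨ reset) at every k in [3,j-1].
  j=3: rhs fails.
  j=4: rhs fails.
  j=5: rhs holds; lhs holds on [3,4]. k = 2.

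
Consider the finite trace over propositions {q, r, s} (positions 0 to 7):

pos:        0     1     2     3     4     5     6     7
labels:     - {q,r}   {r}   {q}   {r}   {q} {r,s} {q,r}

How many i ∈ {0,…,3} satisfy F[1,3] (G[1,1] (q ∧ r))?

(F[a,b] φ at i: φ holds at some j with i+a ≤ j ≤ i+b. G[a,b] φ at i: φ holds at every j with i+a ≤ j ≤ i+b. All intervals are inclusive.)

1

Evaluate at each i in [0,3]:
  i=0: ✗ (none in [1,3])
  i=1: ✗ (none in [2,4])
  i=2: ✗ (none in [3,5])
  i=3: ✓ (witness j=6)
Positions where it holds: {3} → 1.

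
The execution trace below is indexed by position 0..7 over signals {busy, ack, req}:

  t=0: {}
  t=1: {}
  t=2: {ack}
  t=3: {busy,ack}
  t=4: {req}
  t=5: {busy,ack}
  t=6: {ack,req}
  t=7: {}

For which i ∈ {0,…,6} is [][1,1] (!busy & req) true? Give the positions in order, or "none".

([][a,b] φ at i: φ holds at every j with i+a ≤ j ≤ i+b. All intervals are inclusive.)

3, 5

Evaluate at each i in [0,6]:
  i=0: ✗ (fails at j=1)
  i=1: ✗ (fails at j=2)
  i=2: ✗ (fails at j=3)
  i=3: ✓ (all of [4,4])
  i=4: ✗ (fails at j=5)
  i=5: ✓ (all of [6,6])
  i=6: ✗ (fails at j=7)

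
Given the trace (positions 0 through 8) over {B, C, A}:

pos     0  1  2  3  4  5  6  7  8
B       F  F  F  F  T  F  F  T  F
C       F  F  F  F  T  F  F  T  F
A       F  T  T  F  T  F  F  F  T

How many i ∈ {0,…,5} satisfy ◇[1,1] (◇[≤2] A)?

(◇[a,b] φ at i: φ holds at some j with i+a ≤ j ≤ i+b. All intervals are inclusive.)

Evaluate at each i in [0,5]:
  i=0: ✓ (witness j=1)
  i=1: ✓ (witness j=2)
  i=2: ✓ (witness j=3)
  i=3: ✓ (witness j=4)
  i=4: ✗ (none in [5,5])
  i=5: ✓ (witness j=6)
Positions where it holds: {0, 1, 2, 3, 5} → 5.

5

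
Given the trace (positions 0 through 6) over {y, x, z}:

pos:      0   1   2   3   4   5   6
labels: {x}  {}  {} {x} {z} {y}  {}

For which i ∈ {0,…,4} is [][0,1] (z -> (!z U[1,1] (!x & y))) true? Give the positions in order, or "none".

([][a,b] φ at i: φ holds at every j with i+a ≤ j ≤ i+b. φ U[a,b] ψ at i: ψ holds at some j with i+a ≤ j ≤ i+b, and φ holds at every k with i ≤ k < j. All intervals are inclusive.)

Evaluate at each i in [0,4]:
  i=0: ✓ (all of [0,1])
  i=1: ✓ (all of [1,2])
  i=2: ✓ (all of [2,3])
  i=3: ✗ (fails at j=4)
  i=4: ✗ (fails at j=4)

0, 1, 2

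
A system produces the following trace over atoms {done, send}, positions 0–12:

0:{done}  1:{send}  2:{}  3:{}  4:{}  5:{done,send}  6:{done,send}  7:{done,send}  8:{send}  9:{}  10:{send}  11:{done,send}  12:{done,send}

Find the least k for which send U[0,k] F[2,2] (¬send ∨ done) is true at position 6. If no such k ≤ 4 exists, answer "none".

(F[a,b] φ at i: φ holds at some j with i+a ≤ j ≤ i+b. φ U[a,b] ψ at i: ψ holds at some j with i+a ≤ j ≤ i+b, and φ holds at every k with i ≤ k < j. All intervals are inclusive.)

Need earliest j ≥ 6 with F[2,2] (¬send ∨ done), and send at every k in [6,j-1].
  j=6: rhs fails.
  j=7: rhs holds; lhs holds on [6,6]. k = 1.

1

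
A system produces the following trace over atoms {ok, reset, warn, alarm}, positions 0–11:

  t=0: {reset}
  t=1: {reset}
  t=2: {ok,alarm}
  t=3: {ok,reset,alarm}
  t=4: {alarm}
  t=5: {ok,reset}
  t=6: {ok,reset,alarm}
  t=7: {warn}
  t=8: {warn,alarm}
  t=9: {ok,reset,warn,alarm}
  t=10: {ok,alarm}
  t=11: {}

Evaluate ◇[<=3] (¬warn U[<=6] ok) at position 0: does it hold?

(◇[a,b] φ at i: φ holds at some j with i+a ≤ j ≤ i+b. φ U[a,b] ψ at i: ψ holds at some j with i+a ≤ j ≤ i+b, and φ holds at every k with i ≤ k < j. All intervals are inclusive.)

Check (¬warn U[<=6] ok) at each j in [0,3]:
  j=0: holds
  j=1: holds
  j=2: holds
  j=3: holds
Found at j=0 → formula holds.

Holds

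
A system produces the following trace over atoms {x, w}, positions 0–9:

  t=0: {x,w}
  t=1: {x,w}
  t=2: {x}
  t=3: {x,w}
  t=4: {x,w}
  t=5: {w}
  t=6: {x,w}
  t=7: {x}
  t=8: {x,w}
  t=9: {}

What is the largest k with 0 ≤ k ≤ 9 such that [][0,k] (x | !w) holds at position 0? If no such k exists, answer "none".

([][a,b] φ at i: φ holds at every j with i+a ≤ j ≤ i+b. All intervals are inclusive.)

(x | !w) must hold from j=0 onward; find where it first fails.
  j=0: holds
  j=1: holds
  j=2: holds
  j=3: holds
  j=4: holds
  j=5: fails
Holds on [0,4], so largest k = 4.

4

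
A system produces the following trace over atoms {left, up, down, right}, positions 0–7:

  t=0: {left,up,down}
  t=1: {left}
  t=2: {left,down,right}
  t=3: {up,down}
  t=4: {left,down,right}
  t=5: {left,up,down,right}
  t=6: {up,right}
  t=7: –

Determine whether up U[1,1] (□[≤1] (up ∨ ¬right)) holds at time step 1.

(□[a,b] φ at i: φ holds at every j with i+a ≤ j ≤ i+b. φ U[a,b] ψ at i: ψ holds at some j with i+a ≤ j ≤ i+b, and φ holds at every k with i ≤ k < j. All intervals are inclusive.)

Need some j in [2,2] with □[≤1] (up ∨ ¬right), and up at every k in [1,j-1].
  j=2: □[≤1] (up ∨ ¬right) — fails at 2.
No j in the window works → until fails.

No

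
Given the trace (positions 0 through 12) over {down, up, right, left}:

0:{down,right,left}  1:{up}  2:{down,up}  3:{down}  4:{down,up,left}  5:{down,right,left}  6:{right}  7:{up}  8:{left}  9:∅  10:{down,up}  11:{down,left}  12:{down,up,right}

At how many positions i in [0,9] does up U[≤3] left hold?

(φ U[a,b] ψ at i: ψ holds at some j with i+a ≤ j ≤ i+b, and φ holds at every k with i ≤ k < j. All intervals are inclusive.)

5

Evaluate at each i in [0,9]:
  i=0: ✓ (rhs at j=0)
  i=1: ✗ (lhs fails at k=3 before rhs at j=4)
  i=2: ✗ (lhs fails at k=3 before rhs at j=4)
  i=3: ✗ (lhs fails at k=3 before rhs at j=4)
  i=4: ✓ (rhs at j=4)
  i=5: ✓ (rhs at j=5)
  i=6: ✗ (lhs fails at k=6 before rhs at j=8)
  i=7: ✓ (rhs at j=8; lhs holds on [7,7])
  i=8: ✓ (rhs at j=8)
  i=9: ✗ (lhs fails at k=9 before rhs at j=11)
Positions where it holds: {0, 4, 5, 7, 8} → 5.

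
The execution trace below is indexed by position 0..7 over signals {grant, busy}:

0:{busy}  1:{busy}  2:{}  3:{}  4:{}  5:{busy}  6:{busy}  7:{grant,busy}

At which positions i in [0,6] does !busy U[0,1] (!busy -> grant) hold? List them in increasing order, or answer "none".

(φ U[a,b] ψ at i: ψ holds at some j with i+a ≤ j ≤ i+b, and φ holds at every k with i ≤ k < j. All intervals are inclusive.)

Evaluate at each i in [0,6]:
  i=0: ✓ (rhs at j=0)
  i=1: ✓ (rhs at j=1)
  i=2: ✗ (no rhs in [2,3])
  i=3: ✗ (no rhs in [3,4])
  i=4: ✓ (rhs at j=5; lhs holds on [4,4])
  i=5: ✓ (rhs at j=5)
  i=6: ✓ (rhs at j=6)

0, 1, 4, 5, 6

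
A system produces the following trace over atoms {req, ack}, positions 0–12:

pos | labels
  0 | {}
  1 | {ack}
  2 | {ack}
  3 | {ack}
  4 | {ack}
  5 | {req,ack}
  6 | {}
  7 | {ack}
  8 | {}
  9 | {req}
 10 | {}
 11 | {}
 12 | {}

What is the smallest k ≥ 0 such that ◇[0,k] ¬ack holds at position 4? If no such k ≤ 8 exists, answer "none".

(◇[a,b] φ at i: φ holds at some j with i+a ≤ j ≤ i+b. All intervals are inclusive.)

2

Scan j = 4,5,… for ¬ack:
  j=4: fails
  j=5: fails
  j=6: holds
First hit at j=6, so smallest k = 6-4 = 2.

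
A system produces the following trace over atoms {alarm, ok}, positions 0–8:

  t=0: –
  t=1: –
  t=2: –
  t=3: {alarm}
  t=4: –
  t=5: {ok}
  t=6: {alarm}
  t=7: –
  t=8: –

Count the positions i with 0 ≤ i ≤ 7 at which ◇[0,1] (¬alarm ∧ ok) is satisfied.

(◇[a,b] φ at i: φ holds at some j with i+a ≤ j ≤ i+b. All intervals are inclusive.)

Evaluate at each i in [0,7]:
  i=0: ✗ (none in [0,1])
  i=1: ✗ (none in [1,2])
  i=2: ✗ (none in [2,3])
  i=3: ✗ (none in [3,4])
  i=4: ✓ (witness j=5)
  i=5: ✓ (witness j=5)
  i=6: ✗ (none in [6,7])
  i=7: ✗ (none in [7,8])
Positions where it holds: {4, 5} → 2.

2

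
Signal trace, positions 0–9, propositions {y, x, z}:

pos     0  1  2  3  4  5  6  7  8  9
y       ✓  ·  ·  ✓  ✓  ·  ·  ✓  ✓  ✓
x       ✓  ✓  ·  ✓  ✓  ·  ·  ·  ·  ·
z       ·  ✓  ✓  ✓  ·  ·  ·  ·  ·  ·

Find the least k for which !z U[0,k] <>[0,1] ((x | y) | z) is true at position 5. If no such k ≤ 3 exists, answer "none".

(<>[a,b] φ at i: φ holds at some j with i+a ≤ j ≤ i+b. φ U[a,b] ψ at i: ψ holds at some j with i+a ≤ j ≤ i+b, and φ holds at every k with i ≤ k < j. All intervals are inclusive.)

1

Need earliest j ≥ 5 with <>[0,1] ((x | y) | z), and !z at every k in [5,j-1].
  j=5: rhs fails.
  j=6: rhs holds; lhs holds on [5,5]. k = 1.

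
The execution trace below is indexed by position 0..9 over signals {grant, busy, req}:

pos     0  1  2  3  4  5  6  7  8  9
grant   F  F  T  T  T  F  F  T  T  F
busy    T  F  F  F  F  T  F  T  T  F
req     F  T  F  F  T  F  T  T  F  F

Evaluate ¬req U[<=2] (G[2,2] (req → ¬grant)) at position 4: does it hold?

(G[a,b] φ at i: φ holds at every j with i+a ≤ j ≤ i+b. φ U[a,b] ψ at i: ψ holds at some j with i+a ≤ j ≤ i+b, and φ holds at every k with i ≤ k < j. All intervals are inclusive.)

Yes

Need some j in [4,6] with G[2,2] (req → ¬grant), and ¬req at every k in [4,j-1].
  j=4: G[2,2] (req → ¬grant) holds; no prefix to check → satisfied.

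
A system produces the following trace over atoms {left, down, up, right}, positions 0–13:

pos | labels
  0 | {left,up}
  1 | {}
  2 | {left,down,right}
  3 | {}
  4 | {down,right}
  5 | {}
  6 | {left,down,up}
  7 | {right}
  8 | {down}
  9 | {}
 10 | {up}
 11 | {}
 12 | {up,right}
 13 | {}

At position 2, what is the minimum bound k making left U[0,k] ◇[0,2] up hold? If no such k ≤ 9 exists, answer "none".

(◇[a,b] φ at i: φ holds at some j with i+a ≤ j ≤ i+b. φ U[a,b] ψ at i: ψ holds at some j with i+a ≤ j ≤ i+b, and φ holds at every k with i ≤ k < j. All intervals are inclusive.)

none

Need earliest j ≥ 2 with ◇[0,2] up, and left at every k in [2,j-1].
  j=2: rhs fails.
  j=3: rhs fails.
  j=4: rhs holds but lhs fails at k=3.
  j=5: rhs holds but lhs fails at k=3.
  j=6: rhs holds but lhs fails at k=3.
  j=7: rhs fails.
  j=8: rhs holds but lhs fails at k=3.
  j=9: rhs holds but lhs fails at k=3.
  j=10: rhs holds but lhs fails at k=3.
  j=11: rhs holds but lhs fails at k=3.
No witness within the range → none.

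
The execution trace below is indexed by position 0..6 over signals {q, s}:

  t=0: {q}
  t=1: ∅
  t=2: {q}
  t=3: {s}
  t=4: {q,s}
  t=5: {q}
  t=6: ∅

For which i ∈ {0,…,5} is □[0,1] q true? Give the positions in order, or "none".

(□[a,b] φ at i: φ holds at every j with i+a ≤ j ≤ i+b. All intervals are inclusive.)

Evaluate at each i in [0,5]:
  i=0: ✗ (fails at j=1)
  i=1: ✗ (fails at j=1)
  i=2: ✗ (fails at j=3)
  i=3: ✗ (fails at j=3)
  i=4: ✓ (all of [4,5])
  i=5: ✗ (fails at j=6)

4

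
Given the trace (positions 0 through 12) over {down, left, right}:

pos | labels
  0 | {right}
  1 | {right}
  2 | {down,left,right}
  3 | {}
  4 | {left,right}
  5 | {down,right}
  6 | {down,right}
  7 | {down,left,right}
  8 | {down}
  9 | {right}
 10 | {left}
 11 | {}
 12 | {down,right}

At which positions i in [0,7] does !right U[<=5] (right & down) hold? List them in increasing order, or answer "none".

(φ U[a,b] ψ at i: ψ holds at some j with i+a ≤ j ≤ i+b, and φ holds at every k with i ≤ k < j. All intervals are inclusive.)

Evaluate at each i in [0,7]:
  i=0: ✗ (lhs fails at k=0 before rhs at j=2)
  i=1: ✗ (lhs fails at k=1 before rhs at j=2)
  i=2: ✓ (rhs at j=2)
  i=3: ✗ (lhs fails at k=4 before rhs at j=5)
  i=4: ✗ (lhs fails at k=4 before rhs at j=5)
  i=5: ✓ (rhs at j=5)
  i=6: ✓ (rhs at j=6)
  i=7: ✓ (rhs at j=7)

2, 5, 6, 7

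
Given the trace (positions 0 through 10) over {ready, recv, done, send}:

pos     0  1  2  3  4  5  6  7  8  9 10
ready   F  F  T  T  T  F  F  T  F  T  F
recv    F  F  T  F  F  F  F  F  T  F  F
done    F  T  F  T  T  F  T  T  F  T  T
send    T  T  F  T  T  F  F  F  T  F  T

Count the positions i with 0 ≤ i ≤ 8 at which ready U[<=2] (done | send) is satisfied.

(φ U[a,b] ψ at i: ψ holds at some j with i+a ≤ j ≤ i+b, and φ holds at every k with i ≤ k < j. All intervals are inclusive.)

Evaluate at each i in [0,8]:
  i=0: ✓ (rhs at j=0)
  i=1: ✓ (rhs at j=1)
  i=2: ✓ (rhs at j=3; lhs holds on [2,2])
  i=3: ✓ (rhs at j=3)
  i=4: ✓ (rhs at j=4)
  i=5: ✗ (lhs fails at k=5 before rhs at j=6)
  i=6: ✓ (rhs at j=6)
  i=7: ✓ (rhs at j=7)
  i=8: ✓ (rhs at j=8)
Positions where it holds: {0, 1, 2, 3, 4, 6, 7, 8} → 8.

8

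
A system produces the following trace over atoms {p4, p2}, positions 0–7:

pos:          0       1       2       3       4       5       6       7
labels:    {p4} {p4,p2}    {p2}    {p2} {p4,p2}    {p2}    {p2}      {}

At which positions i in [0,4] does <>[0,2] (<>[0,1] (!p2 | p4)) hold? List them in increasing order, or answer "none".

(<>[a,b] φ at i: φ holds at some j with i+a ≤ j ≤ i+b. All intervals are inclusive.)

0, 1, 2, 3, 4

Evaluate at each i in [0,4]:
  i=0: ✓ (witness j=0)
  i=1: ✓ (witness j=1)
  i=2: ✓ (witness j=3)
  i=3: ✓ (witness j=3)
  i=4: ✓ (witness j=4)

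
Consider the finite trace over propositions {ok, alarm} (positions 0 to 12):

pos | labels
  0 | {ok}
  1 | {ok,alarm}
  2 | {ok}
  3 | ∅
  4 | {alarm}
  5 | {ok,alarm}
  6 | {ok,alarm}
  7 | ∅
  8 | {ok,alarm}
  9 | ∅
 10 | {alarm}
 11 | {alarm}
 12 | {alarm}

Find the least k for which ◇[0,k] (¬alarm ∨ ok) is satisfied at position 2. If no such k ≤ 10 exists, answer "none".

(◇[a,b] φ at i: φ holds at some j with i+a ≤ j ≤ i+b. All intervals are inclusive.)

0

Scan j = 2,3,… for (¬alarm ∨ ok):
  j=2: holds
First hit at j=2, so smallest k = 2-2 = 0.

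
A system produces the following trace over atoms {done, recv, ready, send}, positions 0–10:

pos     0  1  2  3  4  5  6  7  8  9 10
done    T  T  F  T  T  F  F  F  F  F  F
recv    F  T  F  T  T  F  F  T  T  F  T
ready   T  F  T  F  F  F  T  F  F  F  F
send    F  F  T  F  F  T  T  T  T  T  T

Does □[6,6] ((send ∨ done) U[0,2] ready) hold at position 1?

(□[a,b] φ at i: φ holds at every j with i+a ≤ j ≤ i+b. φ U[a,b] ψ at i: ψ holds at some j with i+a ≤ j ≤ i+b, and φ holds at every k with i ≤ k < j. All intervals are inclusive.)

No

Check ((send ∨ done) U[0,2] ready) at every j in [7,7]:
  j=7: fails
Fails at j=7 → formula fails.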